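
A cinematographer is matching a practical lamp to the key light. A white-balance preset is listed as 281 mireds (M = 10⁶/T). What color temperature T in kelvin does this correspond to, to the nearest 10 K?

3560 K

T = 10⁶ / 281 = 3558.72 K → 3560 K.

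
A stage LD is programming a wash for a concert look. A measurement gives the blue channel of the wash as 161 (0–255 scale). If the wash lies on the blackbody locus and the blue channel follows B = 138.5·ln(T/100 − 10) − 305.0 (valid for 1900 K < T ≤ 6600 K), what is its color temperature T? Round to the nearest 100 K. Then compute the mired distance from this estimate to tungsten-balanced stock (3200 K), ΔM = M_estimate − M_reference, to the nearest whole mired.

ln(t − 10) = (161 + 305.0) / 138.5 = 3.3646.
t − 10 = e^3.3646 = 28.923, so t = 38.923.
T = 100·t = 3892 K → 3900 K to the nearest 100 K.
M_estimate = 10⁶/3900 = 256.41; M_reference = 10⁶/3200 = 312.50.
ΔM = 256.41 − 312.50 = -56.09 → -56 mireds.

-56 mireds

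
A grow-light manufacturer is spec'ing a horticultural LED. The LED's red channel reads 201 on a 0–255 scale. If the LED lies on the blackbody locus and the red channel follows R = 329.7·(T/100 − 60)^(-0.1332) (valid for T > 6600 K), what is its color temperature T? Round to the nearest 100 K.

(t − 60)^(-0.1332) = 201/329.7 = 0.60965.
t − 60 = 0.60965^(1/-0.1332) = 0.60965^(-7.508) = 41.071, so t = 101.071.
T = 100·t = 10107 K → 10100 K to the nearest 100 K.

10100 K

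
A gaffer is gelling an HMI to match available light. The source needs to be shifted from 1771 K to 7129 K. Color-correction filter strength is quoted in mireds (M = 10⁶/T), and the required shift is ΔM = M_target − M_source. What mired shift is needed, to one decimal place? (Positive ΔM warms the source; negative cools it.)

M_source = 10⁶/1771 = 564.653; M_target = 10⁶/7129 = 140.272.
ΔM = 140.272 − 564.653 = -424.381 → -424.4 mireds, a cooling shift.

-424.4 mireds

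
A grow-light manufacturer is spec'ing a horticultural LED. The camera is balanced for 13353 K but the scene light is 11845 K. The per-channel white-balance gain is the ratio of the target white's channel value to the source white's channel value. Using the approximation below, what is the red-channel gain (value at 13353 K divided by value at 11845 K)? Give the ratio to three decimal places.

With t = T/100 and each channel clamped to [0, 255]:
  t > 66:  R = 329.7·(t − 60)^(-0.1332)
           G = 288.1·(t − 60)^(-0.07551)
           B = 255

0.970

At 11845 K (t = 118.45):
  R = 329.7·(118.45 − 60)^(-0.1332) = 329.7·58.45^(-0.1332) = 329.7·0.58165 = 191.771.
At 13353 K (t = 133.53):
  R = 329.7·(133.53 − 60)^(-0.1332) = 329.7·73.53^(-0.1332) = 329.7·0.56414 = 185.997.
Gain = 185.997 / 191.771 = 0.9699 → 0.970.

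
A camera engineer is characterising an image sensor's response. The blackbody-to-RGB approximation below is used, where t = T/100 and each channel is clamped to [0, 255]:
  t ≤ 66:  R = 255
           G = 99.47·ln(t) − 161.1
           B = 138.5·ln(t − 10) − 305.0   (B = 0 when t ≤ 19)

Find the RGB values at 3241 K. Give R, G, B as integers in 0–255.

R=255, G=185, B=126

t = 3241/100 = 32.41; the t ≤ 66 branch applies.
R = 255 by definition for t ≤ 66.
G = 99.47·ln 32.41 − 161.1 = 99.47·3.4785 − 161.1 = 184.903.
B = 138.5·ln(32.41 − 10) − 305.0 = 138.5·ln 22.41 − 305.0 = 138.5·3.1095 − 305.0 = 125.667.
Rounded: (255, 185, 126).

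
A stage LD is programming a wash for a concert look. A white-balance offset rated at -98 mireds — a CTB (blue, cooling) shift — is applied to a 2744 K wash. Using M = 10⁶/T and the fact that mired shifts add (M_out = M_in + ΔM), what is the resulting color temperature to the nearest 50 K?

M_in = 10⁶/2744 = 364.43 mireds.
M_out = 364.43 + (-98) = 266.43 mireds.
T_out = 10⁶/266.43 = 3753.3 K → 3750 K.

3750 K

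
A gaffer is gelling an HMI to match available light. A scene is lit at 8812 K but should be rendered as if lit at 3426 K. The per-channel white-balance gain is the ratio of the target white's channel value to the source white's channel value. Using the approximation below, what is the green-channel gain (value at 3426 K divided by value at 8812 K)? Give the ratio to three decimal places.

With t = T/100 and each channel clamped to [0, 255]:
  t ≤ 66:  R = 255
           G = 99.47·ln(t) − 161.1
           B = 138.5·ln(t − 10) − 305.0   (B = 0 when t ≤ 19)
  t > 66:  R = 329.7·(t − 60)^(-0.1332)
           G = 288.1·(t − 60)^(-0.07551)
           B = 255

At 8812 K (t = 88.12):
  G = 288.1·(88.12 − 60)^(-0.07551) = 288.1·28.12^(-0.07551) = 288.1·0.77729 = 223.938.
At 3426 K (t = 34.26):
  G = 99.47·ln 34.26 − 161.1 = 99.47·3.5340 − 161.1 = 190.425.
Gain = 190.425 / 223.938 = 0.8503 → 0.850.

0.850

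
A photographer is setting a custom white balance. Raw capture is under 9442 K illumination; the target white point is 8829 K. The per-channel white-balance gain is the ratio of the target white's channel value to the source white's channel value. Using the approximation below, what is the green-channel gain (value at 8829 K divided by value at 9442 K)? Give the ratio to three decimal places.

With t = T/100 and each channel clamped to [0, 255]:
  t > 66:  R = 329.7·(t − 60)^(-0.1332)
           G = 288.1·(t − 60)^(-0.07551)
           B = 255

At 9442 K (t = 94.42):
  G = 288.1·(94.42 − 60)^(-0.07551) = 288.1·34.42^(-0.07551) = 288.1·0.76552 = 220.546.
At 8829 K (t = 88.29):
  G = 288.1·(88.29 − 60)^(-0.07551) = 288.1·28.29^(-0.07551) = 288.1·0.77694 = 223.836.
Gain = 223.836 / 220.546 = 1.0149 → 1.015.

1.015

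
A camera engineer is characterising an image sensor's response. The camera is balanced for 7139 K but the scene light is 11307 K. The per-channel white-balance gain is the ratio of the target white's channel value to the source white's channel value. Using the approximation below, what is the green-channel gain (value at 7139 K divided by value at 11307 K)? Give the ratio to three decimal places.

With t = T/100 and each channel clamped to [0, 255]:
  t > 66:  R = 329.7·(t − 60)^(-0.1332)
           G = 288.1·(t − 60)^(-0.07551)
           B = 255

1.123

At 11307 K (t = 113.07):
  G = 288.1·(113.07 − 60)^(-0.07551) = 288.1·53.07^(-0.07551) = 288.1·0.74089 = 213.452.
At 7139 K (t = 71.39):
  G = 288.1·(71.39 − 60)^(-0.07551) = 288.1·11.39^(-0.07551) = 288.1·0.83219 = 239.754.
Gain = 239.754 / 213.452 = 1.1232 → 1.123.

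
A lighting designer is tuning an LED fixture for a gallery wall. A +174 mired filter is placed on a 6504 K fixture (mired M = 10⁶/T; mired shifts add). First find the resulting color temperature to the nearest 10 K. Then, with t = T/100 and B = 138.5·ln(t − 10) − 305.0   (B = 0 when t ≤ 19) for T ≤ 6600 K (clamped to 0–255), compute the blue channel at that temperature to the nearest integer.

M_in = 10⁶/6504 = 153.75; M_out = 153.75 + (+174) = 327.75.
T_out = 10⁶/327.75 = 3051.1 K → 3050 K; t = 30.5.
B = 138.5·ln(30.5 − 10) − 305.0 = 138.5·ln 20.5 − 305.0 = 138.5·3.0204 − 305.0 = 113.329.
Rounded: 113.

113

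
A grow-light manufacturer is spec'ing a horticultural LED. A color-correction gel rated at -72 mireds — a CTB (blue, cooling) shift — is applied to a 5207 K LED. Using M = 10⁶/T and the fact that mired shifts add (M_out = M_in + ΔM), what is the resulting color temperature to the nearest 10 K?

8330 K

M_in = 10⁶/5207 = 192.05 mireds.
M_out = 192.05 + (-72) = 120.05 mireds.
T_out = 10⁶/120.05 = 8329.9 K → 8330 K.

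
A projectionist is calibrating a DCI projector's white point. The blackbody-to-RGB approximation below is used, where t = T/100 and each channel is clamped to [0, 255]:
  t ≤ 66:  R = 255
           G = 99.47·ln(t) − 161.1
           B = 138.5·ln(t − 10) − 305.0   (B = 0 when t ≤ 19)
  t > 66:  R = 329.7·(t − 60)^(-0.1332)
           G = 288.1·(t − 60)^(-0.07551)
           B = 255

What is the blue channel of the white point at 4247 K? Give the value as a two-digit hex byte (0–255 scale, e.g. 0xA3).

0xB1

t = 4247/100 = 42.47; the t ≤ 66 branch applies.
B = 138.5·ln(42.47 − 10) − 305.0 = 138.5·ln 32.47 − 305.0 = 138.5·3.4803 − 305.0 = 177.024.
Rounded: 177; in hex, 0xB1.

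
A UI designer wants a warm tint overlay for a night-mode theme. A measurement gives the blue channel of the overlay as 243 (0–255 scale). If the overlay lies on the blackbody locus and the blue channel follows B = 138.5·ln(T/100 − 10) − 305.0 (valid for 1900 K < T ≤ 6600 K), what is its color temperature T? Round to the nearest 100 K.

ln(t − 10) = (243 + 305.0) / 138.5 = 3.9567.
t − 10 = e^3.9567 = 52.283, so t = 62.283.
T = 100·t = 6228 K → 6200 K to the nearest 100 K.

6200 K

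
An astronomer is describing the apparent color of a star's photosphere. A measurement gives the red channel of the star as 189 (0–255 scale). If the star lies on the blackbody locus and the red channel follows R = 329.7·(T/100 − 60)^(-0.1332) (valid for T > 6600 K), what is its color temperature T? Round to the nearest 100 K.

(t − 60)^(-0.1332) = 189/329.7 = 0.57325.
t − 60 = 0.57325^(1/-0.1332) = 0.57325^(-7.508) = 65.199, so t = 125.199.
T = 100·t = 12520 K → 12500 K to the nearest 100 K.

12500 K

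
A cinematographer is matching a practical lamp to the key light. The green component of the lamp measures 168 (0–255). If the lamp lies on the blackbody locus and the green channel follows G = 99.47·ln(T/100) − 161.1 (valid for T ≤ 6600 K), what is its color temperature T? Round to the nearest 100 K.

ln t = (168 + 161.1) / 99.47 = 3.3085.
t = e^3.3085 = 27.345.
T = 100·t = 2735 K → 2700 K to the nearest 100 K.

2700 K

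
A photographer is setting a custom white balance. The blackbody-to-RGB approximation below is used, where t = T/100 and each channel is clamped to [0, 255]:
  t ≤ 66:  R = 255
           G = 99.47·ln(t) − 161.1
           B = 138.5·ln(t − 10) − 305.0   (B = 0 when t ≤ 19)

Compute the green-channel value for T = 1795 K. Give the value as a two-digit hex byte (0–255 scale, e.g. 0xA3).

0x7E

t = 1795/100 = 17.95; the t ≤ 66 branch applies.
G = 99.47·ln 17.95 − 161.1 = 99.47·2.8876 − 161.1 = 126.129.
Rounded: 126; in hex, 0x7E.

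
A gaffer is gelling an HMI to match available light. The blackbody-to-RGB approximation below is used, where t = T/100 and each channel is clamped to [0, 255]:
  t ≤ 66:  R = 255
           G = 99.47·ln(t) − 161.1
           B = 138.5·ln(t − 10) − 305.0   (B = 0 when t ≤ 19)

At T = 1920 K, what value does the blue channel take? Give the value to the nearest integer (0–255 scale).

2

t = 1920/100 = 19.2; the t ≤ 66 branch applies.
B = 138.5·ln(19.2 − 10) − 305.0 = 138.5·ln 9.2 − 305.0 = 138.5·2.2192 − 305.0 = 2.360.
Rounded: 2.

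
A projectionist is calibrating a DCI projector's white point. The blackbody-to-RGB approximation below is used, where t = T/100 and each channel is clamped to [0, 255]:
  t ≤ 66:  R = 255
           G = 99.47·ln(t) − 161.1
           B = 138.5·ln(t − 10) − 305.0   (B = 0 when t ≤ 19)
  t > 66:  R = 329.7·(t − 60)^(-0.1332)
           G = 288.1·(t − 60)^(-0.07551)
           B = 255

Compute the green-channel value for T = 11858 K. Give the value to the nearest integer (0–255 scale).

212

t = 11858/100 = 118.58; the t > 66 branch applies.
G = 288.1·(118.58 − 60)^(-0.07551) = 288.1·58.58^(-0.07551) = 288.1·0.73539 = 211.866.
Rounded: 212.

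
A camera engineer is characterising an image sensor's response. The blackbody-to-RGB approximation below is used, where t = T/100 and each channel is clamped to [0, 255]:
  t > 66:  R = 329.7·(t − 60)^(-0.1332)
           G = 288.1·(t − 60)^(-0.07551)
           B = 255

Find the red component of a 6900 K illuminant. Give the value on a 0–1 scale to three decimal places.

t = 6900/100 = 69; the t > 66 branch applies.
R = 329.7·(69 − 60)^(-0.1332) = 329.7·9^(-0.1332) = 329.7·0.74627 = 246.045.
On a 0–1 scale: 246.045/255 = 0.9649 → 0.965.

0.965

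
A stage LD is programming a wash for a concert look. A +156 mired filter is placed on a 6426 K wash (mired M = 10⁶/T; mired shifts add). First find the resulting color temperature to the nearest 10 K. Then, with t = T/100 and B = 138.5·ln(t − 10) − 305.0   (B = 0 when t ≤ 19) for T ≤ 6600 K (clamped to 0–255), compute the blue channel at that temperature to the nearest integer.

M_in = 10⁶/6426 = 155.62; M_out = 155.62 + (+156) = 311.62.
T_out = 10⁶/311.62 = 3209.1 K → 3210 K; t = 32.1.
B = 138.5·ln(32.1 − 10) − 305.0 = 138.5·ln 22.1 − 305.0 = 138.5·3.0956 − 305.0 = 123.737.
Rounded: 124.

124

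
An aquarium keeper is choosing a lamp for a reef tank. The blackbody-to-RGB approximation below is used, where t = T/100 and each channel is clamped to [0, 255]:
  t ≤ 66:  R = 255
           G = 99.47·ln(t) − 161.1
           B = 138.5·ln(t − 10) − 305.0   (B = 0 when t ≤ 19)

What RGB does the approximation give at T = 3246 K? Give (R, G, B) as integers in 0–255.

t = 3246/100 = 32.46; the t ≤ 66 branch applies.
R = 255 by definition for t ≤ 66.
G = 99.47·ln 32.46 − 161.1 = 99.47·3.4800 − 161.1 = 185.056.
B = 138.5·ln(32.46 − 10) − 305.0 = 138.5·ln 22.46 − 305.0 = 138.5·3.1117 − 305.0 = 125.975.
Rounded: (255, 185, 126).

(255, 185, 126)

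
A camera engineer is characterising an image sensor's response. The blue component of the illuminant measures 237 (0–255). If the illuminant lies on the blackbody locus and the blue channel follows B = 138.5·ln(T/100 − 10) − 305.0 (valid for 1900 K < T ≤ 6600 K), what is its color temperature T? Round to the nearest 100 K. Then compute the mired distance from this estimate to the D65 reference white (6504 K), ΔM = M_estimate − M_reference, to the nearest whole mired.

+13 mireds

ln(t − 10) = (237 + 305.0) / 138.5 = 3.9134.
t − 10 = e^3.9134 = 50.067, so t = 60.067.
T = 100·t = 6007 K → 6000 K to the nearest 100 K.
M_estimate = 10⁶/6000 = 166.67; M_reference = 10⁶/6504 = 153.75.
ΔM = 166.67 − 153.75 = 12.92 → +13 mireds.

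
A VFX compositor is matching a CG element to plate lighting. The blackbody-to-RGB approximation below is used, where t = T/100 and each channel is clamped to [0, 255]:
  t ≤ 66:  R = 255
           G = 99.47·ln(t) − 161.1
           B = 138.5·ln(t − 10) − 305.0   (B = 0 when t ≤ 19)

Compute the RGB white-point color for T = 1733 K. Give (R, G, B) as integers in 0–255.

(255, 123, 0)

t = 1733/100 = 17.33; the t ≤ 66 branch applies.
R = 255 by definition for t ≤ 66.
G = 99.47·ln 17.33 − 161.1 = 99.47·2.8524 − 161.1 = 122.632.
t = 17.33 ≤ 19, so B = 0.
Rounded: (255, 123, 0).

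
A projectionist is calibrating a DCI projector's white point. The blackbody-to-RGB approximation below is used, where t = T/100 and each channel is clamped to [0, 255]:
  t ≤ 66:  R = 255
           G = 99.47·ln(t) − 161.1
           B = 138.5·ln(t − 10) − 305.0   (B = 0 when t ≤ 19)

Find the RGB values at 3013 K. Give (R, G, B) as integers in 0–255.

t = 3013/100 = 30.13; the t ≤ 66 branch applies.
R = 255 by definition for t ≤ 66.
G = 99.47·ln 30.13 − 161.1 = 99.47·3.4055 − 161.1 = 177.647.
B = 138.5·ln(30.13 − 10) − 305.0 = 138.5·ln 20.13 − 305.0 = 138.5·3.0022 − 305.0 = 110.806.
Rounded: (255, 178, 111).

(255, 178, 111)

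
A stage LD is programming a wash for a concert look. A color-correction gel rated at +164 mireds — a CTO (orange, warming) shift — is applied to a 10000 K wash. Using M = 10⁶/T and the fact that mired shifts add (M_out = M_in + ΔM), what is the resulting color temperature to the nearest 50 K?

3800 K

M_in = 10⁶/10000 = 100.00 mireds.
M_out = 100.00 + (+164) = 264.00 mireds.
T_out = 10⁶/264.00 = 3787.9 K → 3800 K.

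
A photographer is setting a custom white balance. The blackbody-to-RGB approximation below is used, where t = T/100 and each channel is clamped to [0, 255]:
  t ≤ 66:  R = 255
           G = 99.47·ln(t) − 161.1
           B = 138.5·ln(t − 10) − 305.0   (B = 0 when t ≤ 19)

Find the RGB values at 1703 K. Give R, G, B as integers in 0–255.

R=255, G=121, B=0

t = 1703/100 = 17.03; the t ≤ 66 branch applies.
R = 255 by definition for t ≤ 66.
G = 99.47·ln 17.03 − 161.1 = 99.47·2.8350 − 161.1 = 120.895.
t = 17.03 ≤ 19, so B = 0.
Rounded: (255, 121, 0).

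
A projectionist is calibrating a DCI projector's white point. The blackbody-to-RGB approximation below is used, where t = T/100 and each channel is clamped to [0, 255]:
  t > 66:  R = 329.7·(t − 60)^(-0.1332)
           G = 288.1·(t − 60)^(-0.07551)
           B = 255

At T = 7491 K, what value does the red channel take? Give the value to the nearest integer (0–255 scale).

230

t = 7491/100 = 74.91; the t > 66 branch applies.
R = 329.7·(74.91 − 60)^(-0.1332) = 329.7·14.91^(-0.1332) = 329.7·0.69774 = 230.044.
Rounded: 230.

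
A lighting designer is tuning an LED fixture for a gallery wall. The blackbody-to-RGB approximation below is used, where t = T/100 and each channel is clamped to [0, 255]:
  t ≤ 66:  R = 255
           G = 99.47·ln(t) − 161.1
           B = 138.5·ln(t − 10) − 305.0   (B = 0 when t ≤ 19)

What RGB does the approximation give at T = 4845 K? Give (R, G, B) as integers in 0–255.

t = 4845/100 = 48.45; the t ≤ 66 branch applies.
R = 255 by definition for t ≤ 66.
G = 99.47·ln 48.45 − 161.1 = 99.47·3.8805 − 161.1 = 224.897.
B = 138.5·ln(48.45 − 10) − 305.0 = 138.5·ln 38.45 − 305.0 = 138.5·3.6494 − 305.0 = 200.436.
Rounded: (255, 225, 200).

(255, 225, 200)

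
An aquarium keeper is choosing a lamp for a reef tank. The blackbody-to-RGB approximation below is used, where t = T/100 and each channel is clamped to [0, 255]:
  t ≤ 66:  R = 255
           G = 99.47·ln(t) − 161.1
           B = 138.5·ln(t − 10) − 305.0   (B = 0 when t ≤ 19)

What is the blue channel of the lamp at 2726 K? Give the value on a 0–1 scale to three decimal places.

t = 2726/100 = 27.26; the t ≤ 66 branch applies.
B = 138.5·ln(27.26 − 10) − 305.0 = 138.5·ln 17.26 − 305.0 = 138.5·2.8484 − 305.0 = 89.502.
On a 0–1 scale: 89.502/255 = 0.3510 → 0.351.

0.351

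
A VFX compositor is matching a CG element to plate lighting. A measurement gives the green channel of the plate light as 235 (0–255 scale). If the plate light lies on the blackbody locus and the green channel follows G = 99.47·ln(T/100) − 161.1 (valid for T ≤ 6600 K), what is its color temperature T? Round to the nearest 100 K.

5400 K

ln t = (235 + 161.1) / 99.47 = 3.9821.
t = e^3.9821 = 53.630.
T = 100·t = 5363 K → 5400 K to the nearest 100 K.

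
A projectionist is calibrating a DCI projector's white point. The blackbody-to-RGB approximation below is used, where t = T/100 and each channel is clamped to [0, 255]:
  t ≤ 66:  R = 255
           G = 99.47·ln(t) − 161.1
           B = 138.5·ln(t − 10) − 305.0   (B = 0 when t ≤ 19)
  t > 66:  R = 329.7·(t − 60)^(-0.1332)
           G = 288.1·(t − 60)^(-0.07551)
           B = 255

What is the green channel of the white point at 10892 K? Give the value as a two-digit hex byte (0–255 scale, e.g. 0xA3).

t = 10892/100 = 108.92; the t > 66 branch applies.
G = 288.1·(108.92 − 60)^(-0.07551) = 288.1·48.92^(-0.07551) = 288.1·0.74546 = 214.768.
Rounded: 215; in hex, 0xD7.

0xD7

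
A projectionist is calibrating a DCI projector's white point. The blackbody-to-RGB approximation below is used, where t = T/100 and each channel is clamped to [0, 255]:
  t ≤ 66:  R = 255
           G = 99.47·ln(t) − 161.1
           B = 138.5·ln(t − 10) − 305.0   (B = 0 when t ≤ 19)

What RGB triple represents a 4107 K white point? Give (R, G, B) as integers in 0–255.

(255, 208, 171)

t = 4107/100 = 41.07; the t ≤ 66 branch applies.
R = 255 by definition for t ≤ 66.
G = 99.47·ln 41.07 − 161.1 = 99.47·3.7153 − 161.1 = 208.459.
B = 138.5·ln(41.07 − 10) − 305.0 = 138.5·ln 31.07 − 305.0 = 138.5·3.4362 − 305.0 = 170.920.
Rounded: (255, 208, 171).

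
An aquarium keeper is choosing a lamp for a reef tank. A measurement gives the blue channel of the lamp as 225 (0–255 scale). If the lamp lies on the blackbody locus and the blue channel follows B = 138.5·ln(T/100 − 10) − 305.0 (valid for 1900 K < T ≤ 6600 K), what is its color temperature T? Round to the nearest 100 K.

ln(t − 10) = (225 + 305.0) / 138.5 = 3.8267.
t − 10 = e^3.8267 = 45.911, so t = 55.911.
T = 100·t = 5591 K → 5600 K to the nearest 100 K.

5600 K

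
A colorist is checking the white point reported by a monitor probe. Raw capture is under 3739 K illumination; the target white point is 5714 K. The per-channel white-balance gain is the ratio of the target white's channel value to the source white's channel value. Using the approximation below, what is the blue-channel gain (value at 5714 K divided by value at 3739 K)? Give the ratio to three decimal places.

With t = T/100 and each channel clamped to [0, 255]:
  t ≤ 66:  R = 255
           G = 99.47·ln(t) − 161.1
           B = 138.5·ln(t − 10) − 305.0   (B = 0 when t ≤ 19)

At 3739 K (t = 37.39):
  B = 138.5·ln(37.39 − 10) − 305.0 = 138.5·ln 27.39 − 305.0 = 138.5·3.3102 − 305.0 = 153.460.
At 5714 K (t = 57.14):
  B = 138.5·ln(57.14 − 10) − 305.0 = 138.5·ln 47.14 − 305.0 = 138.5·3.8531 − 305.0 = 228.657.
Gain = 228.657 / 153.460 = 1.4900 → 1.490.

1.490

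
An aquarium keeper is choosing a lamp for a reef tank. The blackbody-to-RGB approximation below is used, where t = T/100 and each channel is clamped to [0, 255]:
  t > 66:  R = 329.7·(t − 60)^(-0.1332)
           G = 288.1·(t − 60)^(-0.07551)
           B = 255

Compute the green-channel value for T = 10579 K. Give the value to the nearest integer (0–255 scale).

216

t = 10579/100 = 105.79; the t > 66 branch applies.
G = 288.1·(105.79 − 60)^(-0.07551) = 288.1·45.79^(-0.07551) = 288.1·0.74920 = 215.843.
Rounded: 216.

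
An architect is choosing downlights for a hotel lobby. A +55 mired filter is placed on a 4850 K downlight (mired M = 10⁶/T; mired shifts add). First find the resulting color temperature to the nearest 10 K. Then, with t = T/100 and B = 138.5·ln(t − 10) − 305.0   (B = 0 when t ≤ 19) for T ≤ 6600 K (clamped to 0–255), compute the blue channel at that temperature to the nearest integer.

M_in = 10⁶/4850 = 206.19; M_out = 206.19 + (+55) = 261.19.
T_out = 10⁶/261.19 = 3828.7 K → 3830 K; t = 38.3.
B = 138.5·ln(38.3 − 10) − 305.0 = 138.5·ln 28.3 − 305.0 = 138.5·3.3429 − 305.0 = 157.986.
Rounded: 158.

158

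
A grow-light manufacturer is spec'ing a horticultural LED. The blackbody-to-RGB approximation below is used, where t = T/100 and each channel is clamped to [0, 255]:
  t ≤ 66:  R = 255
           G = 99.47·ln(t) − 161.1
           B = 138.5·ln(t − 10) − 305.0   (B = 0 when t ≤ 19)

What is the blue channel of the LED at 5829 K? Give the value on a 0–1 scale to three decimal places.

0.910

t = 5829/100 = 58.29; the t ≤ 66 branch applies.
B = 138.5·ln(58.29 − 10) − 305.0 = 138.5·ln 48.29 − 305.0 = 138.5·3.8772 − 305.0 = 231.996.
On a 0–1 scale: 231.996/255 = 0.9098 → 0.910.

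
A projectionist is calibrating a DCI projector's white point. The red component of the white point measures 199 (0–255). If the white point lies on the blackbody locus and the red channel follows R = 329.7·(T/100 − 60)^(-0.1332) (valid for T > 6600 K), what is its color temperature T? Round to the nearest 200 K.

10400 K

(t − 60)^(-0.1332) = 199/329.7 = 0.60358.
t − 60 = 0.60358^(1/-0.1332) = 0.60358^(-7.508) = 44.273, so t = 104.273.
T = 100·t = 10427 K → 10400 K to the nearest 200 K.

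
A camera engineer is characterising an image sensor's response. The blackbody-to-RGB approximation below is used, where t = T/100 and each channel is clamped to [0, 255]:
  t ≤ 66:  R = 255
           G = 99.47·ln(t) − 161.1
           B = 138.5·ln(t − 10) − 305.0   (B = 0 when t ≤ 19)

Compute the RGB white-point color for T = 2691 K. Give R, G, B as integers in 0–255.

t = 2691/100 = 26.91; the t ≤ 66 branch applies.
R = 255 by definition for t ≤ 66.
G = 99.47·ln 26.91 − 161.1 = 99.47·3.2925 − 161.1 = 166.405.
B = 138.5·ln(26.91 − 10) − 305.0 = 138.5·ln 16.91 − 305.0 = 138.5·2.8279 − 305.0 = 86.665.
Rounded: (255, 166, 87).

R=255, G=166, B=87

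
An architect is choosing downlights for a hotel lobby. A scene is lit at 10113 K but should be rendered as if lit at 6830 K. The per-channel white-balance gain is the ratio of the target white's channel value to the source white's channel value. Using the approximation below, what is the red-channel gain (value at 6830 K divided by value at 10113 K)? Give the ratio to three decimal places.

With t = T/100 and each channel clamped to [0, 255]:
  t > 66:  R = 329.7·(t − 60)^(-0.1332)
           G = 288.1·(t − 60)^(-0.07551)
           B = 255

1.238

At 10113 K (t = 101.13):
  R = 329.7·(101.13 − 60)^(-0.1332) = 329.7·41.13^(-0.1332) = 329.7·0.60953 = 200.962.
At 6830 K (t = 68.3):
  R = 329.7·(68.3 − 60)^(-0.1332) = 329.7·8.3^(-0.1332) = 329.7·0.75436 = 248.713.
Gain = 248.713 / 200.962 = 1.2376 → 1.238.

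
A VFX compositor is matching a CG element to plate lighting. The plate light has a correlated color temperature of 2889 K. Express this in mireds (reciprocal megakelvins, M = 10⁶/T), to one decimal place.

M = 10⁶ / 2889 = 346.141 → 346.1 mireds.

346.1 mireds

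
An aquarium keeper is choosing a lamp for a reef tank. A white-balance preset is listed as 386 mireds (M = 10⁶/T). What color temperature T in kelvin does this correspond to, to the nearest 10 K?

2590 K

T = 10⁶ / 386 = 2590.67 K → 2590 K.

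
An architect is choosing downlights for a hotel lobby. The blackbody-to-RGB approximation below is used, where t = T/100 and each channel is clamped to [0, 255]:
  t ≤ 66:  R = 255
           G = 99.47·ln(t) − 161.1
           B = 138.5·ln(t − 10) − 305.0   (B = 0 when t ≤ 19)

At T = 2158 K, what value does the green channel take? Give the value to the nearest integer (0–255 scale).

t = 2158/100 = 21.58; the t ≤ 66 branch applies.
G = 99.47·ln 21.58 − 161.1 = 99.47·3.0718 − 161.1 = 144.449.
Rounded: 144.

144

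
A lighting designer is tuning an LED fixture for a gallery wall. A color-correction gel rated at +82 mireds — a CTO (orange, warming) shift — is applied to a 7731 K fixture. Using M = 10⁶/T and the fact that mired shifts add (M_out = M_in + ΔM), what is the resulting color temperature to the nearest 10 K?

M_in = 10⁶/7731 = 129.35 mireds.
M_out = 129.35 + (+82) = 211.35 mireds.
T_out = 10⁶/211.35 = 4731.5 K → 4730 K.

4730 K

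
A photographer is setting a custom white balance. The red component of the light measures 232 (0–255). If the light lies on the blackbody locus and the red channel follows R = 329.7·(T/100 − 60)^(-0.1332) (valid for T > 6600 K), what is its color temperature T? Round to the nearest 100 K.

7400 K

(t − 60)^(-0.1332) = 232/329.7 = 0.70367.
t − 60 = 0.70367^(1/-0.1332) = 0.70367^(-7.508) = 13.992, so t = 73.992.
T = 100·t = 7399 K → 7400 K to the nearest 100 K.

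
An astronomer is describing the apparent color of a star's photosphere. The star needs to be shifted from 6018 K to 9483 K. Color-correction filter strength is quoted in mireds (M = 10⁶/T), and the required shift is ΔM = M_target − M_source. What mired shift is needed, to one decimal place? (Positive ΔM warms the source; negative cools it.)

M_source = 10⁶/6018 = 166.168; M_target = 10⁶/9483 = 105.452.
ΔM = 105.452 − 166.168 = -60.716 → -60.7 mireds, a cooling shift.

-60.7 mireds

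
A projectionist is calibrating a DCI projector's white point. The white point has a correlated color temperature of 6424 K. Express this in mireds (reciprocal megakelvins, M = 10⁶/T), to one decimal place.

M = 10⁶ / 6424 = 155.666 → 155.7 mireds.

155.7 mireds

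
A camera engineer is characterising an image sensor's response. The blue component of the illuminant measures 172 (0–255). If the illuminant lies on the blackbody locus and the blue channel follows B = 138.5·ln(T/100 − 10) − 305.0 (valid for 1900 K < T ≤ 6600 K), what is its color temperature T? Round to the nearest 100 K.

ln(t − 10) = (172 + 305.0) / 138.5 = 3.4440.
t − 10 = e^3.4440 = 31.313, so t = 41.313.
T = 100·t = 4131 K → 4100 K to the nearest 100 K.

4100 K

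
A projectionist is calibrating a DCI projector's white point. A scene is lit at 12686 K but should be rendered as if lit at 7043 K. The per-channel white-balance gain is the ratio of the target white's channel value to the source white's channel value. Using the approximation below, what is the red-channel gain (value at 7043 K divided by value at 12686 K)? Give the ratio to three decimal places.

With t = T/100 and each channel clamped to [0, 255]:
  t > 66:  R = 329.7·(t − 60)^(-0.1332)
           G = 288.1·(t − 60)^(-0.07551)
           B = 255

At 12686 K (t = 126.86):
  R = 329.7·(126.86 − 60)^(-0.1332) = 329.7·66.86^(-0.1332) = 329.7·0.57133 = 188.368.
At 7043 K (t = 70.43):
  R = 329.7·(70.43 − 60)^(-0.1332) = 329.7·10.43^(-0.1332) = 329.7·0.73175 = 241.259.
Gain = 241.259 / 188.368 = 1.2808 → 1.281.

1.281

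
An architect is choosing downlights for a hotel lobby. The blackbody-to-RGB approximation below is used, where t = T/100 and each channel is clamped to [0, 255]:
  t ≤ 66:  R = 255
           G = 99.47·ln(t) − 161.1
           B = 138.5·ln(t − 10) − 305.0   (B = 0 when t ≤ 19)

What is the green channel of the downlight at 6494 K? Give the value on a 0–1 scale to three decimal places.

t = 6494/100 = 64.94; the t ≤ 66 branch applies.
G = 99.47·ln 64.94 − 161.1 = 99.47·4.1735 − 161.1 = 254.034.
On a 0–1 scale: 254.034/255 = 0.9962 → 0.996.

0.996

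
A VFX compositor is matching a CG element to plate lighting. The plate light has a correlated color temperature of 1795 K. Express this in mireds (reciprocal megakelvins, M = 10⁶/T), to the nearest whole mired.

557 mireds

M = 10⁶ / 1795 = 557.103 → 557 mireds.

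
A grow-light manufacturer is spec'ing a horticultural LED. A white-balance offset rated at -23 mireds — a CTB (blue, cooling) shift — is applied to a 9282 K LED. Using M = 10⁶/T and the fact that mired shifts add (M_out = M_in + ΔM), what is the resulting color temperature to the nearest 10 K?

M_in = 10⁶/9282 = 107.74 mireds.
M_out = 107.74 + (-23) = 84.74 mireds.
T_out = 10⁶/84.74 = 11801.4 K → 11800 K.

11800 K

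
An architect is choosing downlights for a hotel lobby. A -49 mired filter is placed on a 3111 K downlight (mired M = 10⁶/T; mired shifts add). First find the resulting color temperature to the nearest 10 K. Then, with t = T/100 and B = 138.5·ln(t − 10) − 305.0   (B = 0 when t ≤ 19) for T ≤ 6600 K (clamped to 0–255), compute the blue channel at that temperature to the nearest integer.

150

M_in = 10⁶/3111 = 321.44; M_out = 321.44 + (-49) = 272.44.
T_out = 10⁶/272.44 = 3670.5 K → 3670 K; t = 36.7.
B = 138.5·ln(36.7 − 10) − 305.0 = 138.5·ln 26.7 − 305.0 = 138.5·3.2847 − 305.0 = 149.926.
Rounded: 150.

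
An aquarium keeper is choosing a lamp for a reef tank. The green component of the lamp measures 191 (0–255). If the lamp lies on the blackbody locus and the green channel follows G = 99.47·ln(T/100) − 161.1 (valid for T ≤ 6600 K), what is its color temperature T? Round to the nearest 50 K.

3450 K

ln t = (191 + 161.1) / 99.47 = 3.5398.
t = e^3.5398 = 34.459.
T = 100·t = 3446 K → 3450 K to the nearest 50 K.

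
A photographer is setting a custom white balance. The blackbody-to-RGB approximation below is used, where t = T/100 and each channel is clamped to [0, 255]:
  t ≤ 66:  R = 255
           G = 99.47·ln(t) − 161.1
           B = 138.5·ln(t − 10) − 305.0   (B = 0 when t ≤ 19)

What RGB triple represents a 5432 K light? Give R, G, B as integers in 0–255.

R=255, G=236, B=220

t = 5432/100 = 54.32; the t ≤ 66 branch applies.
R = 255 by definition for t ≤ 66.
G = 99.47·ln 54.32 − 161.1 = 99.47·3.9949 − 161.1 = 236.272.
B = 138.5·ln(54.32 − 10) − 305.0 = 138.5·ln 44.32 − 305.0 = 138.5·3.7914 − 305.0 = 220.114.
Rounded: (255, 236, 220).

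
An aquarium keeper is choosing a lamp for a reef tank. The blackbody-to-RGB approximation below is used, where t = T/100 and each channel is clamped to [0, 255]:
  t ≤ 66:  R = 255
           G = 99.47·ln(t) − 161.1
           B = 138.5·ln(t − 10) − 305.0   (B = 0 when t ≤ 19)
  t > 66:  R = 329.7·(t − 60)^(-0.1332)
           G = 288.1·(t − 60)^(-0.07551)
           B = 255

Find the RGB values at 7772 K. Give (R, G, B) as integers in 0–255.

t = 7772/100 = 77.72; the t > 66 branch applies.
R = 329.7·(77.72 − 60)^(-0.1332) = 329.7·17.72^(-0.1332) = 329.7·0.68187 = 224.814.
G = 288.1·(77.72 − 60)^(-0.07551) = 288.1·17.72^(-0.07551) = 288.1·0.80488 = 231.885.
B = 255 by definition for t > 66.
Rounded: (225, 232, 255).

(225, 232, 255)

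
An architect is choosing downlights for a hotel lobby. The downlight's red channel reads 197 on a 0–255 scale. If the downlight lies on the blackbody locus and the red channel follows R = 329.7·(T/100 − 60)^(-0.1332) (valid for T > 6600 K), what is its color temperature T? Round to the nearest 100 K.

10800 K

(t − 60)^(-0.1332) = 197/329.7 = 0.59751.
t − 60 = 0.59751^(1/-0.1332) = 0.59751^(-7.508) = 47.761, so t = 107.761.
T = 100·t = 10776 K → 10800 K to the nearest 100 K.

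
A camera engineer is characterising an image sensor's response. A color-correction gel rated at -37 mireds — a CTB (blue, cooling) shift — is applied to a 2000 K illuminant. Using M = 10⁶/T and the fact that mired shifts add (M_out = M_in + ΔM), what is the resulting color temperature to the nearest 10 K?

2160 K

M_in = 10⁶/2000 = 500.00 mireds.
M_out = 500.00 + (-37) = 463.00 mireds.
T_out = 10⁶/463.00 = 2159.8 K → 2160 K.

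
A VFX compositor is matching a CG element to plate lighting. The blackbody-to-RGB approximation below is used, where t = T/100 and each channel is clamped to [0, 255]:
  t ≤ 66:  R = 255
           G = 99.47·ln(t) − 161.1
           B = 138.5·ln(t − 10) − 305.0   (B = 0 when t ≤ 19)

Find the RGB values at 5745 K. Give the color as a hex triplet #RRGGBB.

#FFF2E6

t = 5745/100 = 57.45; the t ≤ 66 branch applies.
R = 255 by definition for t ≤ 66.
G = 99.47·ln 57.45 − 161.1 = 99.47·4.0509 − 161.1 = 241.845.
B = 138.5·ln(57.45 − 10) − 305.0 = 138.5·ln 47.45 − 305.0 = 138.5·3.8597 − 305.0 = 229.565.
Rounded: (255, 242, 230).
In hex: #FFF2E6.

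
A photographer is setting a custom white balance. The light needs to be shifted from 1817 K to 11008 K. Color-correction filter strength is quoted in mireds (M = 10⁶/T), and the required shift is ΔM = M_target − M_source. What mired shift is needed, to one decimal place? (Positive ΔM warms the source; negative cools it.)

-459.5 mireds

M_source = 10⁶/1817 = 550.358; M_target = 10⁶/11008 = 90.843.
ΔM = 90.843 − 550.358 = -459.515 → -459.5 mireds, a cooling shift.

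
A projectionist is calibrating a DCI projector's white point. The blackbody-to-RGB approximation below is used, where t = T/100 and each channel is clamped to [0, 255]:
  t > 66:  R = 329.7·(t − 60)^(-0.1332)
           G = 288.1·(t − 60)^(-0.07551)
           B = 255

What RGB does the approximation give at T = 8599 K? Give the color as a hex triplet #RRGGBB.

#D6E1FF

t = 8599/100 = 85.99; the t > 66 branch applies.
R = 329.7·(85.99 − 60)^(-0.1332) = 329.7·25.99^(-0.1332) = 329.7·0.64796 = 213.632.
G = 288.1·(85.99 − 60)^(-0.07551) = 288.1·25.99^(-0.07551) = 288.1·0.78193 = 225.274.
B = 255 by definition for t > 66.
Rounded: (214, 225, 255).
In hex: #D6E1FF.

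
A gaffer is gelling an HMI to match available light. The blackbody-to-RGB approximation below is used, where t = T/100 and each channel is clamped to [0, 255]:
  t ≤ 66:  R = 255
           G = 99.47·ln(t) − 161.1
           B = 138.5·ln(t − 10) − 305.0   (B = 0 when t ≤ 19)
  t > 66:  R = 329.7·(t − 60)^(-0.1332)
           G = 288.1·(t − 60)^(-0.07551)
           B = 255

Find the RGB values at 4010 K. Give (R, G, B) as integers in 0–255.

(255, 206, 167)

t = 4010/100 = 40.1; the t ≤ 66 branch applies.
R = 255 by definition for t ≤ 66.
G = 99.47·ln 40.1 − 161.1 = 99.47·3.6914 − 161.1 = 206.081.
B = 138.5·ln(40.1 − 10) − 305.0 = 138.5·ln 30.1 − 305.0 = 138.5·3.4045 − 305.0 = 166.527.
Rounded: (255, 206, 167).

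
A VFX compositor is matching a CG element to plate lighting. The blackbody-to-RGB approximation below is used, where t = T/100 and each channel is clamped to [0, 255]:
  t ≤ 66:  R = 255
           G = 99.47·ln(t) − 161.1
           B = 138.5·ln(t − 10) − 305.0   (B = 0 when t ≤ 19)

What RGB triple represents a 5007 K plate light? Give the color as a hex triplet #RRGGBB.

#FFE4CE

t = 5007/100 = 50.07; the t ≤ 66 branch applies.
R = 255 by definition for t ≤ 66.
G = 99.47·ln 50.07 − 161.1 = 99.47·3.9134 − 161.1 = 228.168.
B = 138.5·ln(50.07 − 10) − 305.0 = 138.5·ln 40.07 − 305.0 = 138.5·3.6906 − 305.0 = 206.152.
Rounded: (255, 228, 206).
In hex: #FFE4CE.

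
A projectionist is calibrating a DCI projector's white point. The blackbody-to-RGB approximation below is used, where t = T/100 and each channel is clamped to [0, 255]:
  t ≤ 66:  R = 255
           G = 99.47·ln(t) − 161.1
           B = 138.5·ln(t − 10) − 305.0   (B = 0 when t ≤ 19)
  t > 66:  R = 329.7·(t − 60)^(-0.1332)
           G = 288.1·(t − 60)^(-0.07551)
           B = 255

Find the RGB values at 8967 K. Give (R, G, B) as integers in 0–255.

t = 8967/100 = 89.67; the t > 66 branch applies.
R = 329.7·(89.67 − 60)^(-0.1332) = 329.7·29.67^(-0.1332) = 329.7·0.63663 = 209.897.
G = 288.1·(89.67 − 60)^(-0.07551) = 288.1·29.67^(-0.07551) = 288.1·0.77415 = 223.033.
B = 255 by definition for t > 66.
Rounded: (210, 223, 255).

(210, 223, 255)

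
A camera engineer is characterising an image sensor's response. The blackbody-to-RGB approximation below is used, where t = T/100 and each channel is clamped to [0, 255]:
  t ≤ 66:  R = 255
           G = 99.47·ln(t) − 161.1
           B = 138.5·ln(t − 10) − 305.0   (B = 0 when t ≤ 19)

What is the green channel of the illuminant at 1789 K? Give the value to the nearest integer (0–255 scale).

126

t = 1789/100 = 17.89; the t ≤ 66 branch applies.
G = 99.47·ln 17.89 − 161.1 = 99.47·2.8842 − 161.1 = 125.796.
Rounded: 126.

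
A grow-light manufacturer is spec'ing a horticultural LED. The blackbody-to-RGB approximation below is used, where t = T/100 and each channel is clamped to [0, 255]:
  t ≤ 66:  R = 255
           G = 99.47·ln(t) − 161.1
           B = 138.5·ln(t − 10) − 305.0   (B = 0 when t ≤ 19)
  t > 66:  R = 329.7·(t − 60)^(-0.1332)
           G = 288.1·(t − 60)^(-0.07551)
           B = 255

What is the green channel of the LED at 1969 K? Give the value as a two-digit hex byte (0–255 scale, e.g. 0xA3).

t = 1969/100 = 19.69; the t ≤ 66 branch applies.
G = 99.47·ln 19.69 − 161.1 = 99.47·2.9801 − 161.1 = 135.332.
Rounded: 135; in hex, 0x87.

0x87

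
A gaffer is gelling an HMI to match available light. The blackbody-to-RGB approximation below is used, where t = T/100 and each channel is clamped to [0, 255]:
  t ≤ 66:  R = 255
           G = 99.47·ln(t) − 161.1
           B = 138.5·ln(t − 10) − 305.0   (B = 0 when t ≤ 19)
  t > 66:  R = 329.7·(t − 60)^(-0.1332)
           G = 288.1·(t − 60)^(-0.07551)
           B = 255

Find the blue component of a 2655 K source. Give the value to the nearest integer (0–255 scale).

t = 2655/100 = 26.55; the t ≤ 66 branch applies.
B = 138.5·ln(26.55 − 10) − 305.0 = 138.5·ln 16.55 − 305.0 = 138.5·2.8064 − 305.0 = 83.684.
Rounded: 84.

84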